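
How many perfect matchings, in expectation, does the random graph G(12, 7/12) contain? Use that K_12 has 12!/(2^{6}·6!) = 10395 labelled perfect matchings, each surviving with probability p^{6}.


K_12 has 12!/(2^{6}·6!) = 10395 labelled perfect matchings.
For each such perfect matching H, let X_H = 1 if all 6 edges of H are present in G. Then P[X_H = 1] = p^{6} = (7/12)^{6} = 117649/2985984.
By linearity of expectation: E[X] = Σ_H E[X_H] = 10395 · p^{6} = 10395 · 117649/2985984 = 45294865/110592.
Numerically: E[X] ≈ 409.567.

E[X] = 10395 · (7/12)^{6} = 45294865/110592 ≈ 409.567.


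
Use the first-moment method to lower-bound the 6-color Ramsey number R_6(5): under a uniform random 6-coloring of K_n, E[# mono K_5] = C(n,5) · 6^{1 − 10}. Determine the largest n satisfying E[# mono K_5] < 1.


We need C(n, 5) · 6^{1 − 10} < 1, i.e. C(n, 5) < 6^{10 − 1} = 10077696.
Check values of n near the boundary:
  n = 62: C(62, 5) = 6471002; 6471002 < 10077696? YES
  n = 63: C(63, 5) = 7028847; 7028847 < 10077696? YES
  n = 64: C(64, 5) = 7624512; 7624512 < 10077696? YES
  n = 65: C(65, 5) = 8259888; 8259888 < 10077696? YES
  n = 66: C(66, 5) = 8936928; 8936928 < 10077696? YES
  n = 67: C(67, 5) = 9657648; 9657648 < 10077696? YES
  n = 68: C(68, 5) = 10424128; 10424128 < 10077696? NO
  n = 69: C(69, 5) = 11238513; 11238513 < 10077696? NO
  n = 70: C(70, 5) = 12103014; 12103014 < 10077696? NO
The largest n with C(n, 5) < 10077696 is n = 67 (where E[X] = 67067/69984 ≈ 0.9583). Hence R_6(5) > 67, i.e. R_6(5) ≥ 68.

Largest n = 67; hence R_6(5) > 67.


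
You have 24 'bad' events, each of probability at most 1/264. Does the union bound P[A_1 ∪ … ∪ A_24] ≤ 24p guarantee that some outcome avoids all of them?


Union bound: P[∪_{i=1}^{24} A_i] ≤ Σ_i P[A_i] ≤ 24·p = 24·(1/264) = 1/11.
Numerically: 1/11 ≈ 0.09091.
Is 1/11 < 1? YES.
Since P[∪ A_i] ≤ 1/11 < 1, the complement has P[∩ A_i^c] ≥ 1 − 1/11 = 10/11 > 0, so some outcome avoids every A_i.

24·p = 1/11 ≈ 0.09091; existence CERTIFIED by the union bound.


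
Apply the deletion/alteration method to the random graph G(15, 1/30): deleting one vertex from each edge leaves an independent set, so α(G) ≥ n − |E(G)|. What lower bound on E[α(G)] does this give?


E[|E(G)|] = C(15, 2)·p = 105 · (1/30) = 7/2.
E[α(G)] ≥ n − E[|E(G)|] = 15 − 7/2 = 23/2.
Numerically: ≈ 11.5000.
(This is only a lower bound; the true E[α(G)] may be larger.)

E[α(G)] ≥ 23/2 ≈ 11.5000.


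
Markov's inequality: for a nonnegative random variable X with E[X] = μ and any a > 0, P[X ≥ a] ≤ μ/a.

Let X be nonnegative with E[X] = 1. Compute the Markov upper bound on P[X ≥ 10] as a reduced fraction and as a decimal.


μ = E[X] = 1, a = 10.
Markov: P[X ≥ 10] ≤ μ/a = (1)/10 = 1/10.
Numerically: ≈ 0.100.
(Since a = 10 > μ = 1.000, the bound 1/10 is < 1 and informative.)

P[X ≥ 10] ≤ 1/10 ≈ 0.100.


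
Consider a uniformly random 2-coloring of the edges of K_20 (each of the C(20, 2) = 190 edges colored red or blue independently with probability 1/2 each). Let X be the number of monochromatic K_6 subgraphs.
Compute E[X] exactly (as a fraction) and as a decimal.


Let X = Σ_S X_S over the C(20, 6) = 38760 subsets S of size 6, where X_S = 1 if the K_6 on S is monochromatic.
For a fixed S, the K_6 on S has C(6, 2) = 15 edges. P[all 15 edges red] = (1/2)^15, and likewise for blue, so P[monochromatic] = 2·(1/2)^15 = 2^{1 − 15} = 1/16384.
By linearity of expectation: E[X] = C(20, 6) · 2^{1 − 15} = 38760 · 1/16384 = 4845/2048.
Numerically: E[X] ≈ 2.366.

E[X] = C(20,6)·2^(1−C(6,2)) = 4845/2048 ≈ 2.366.


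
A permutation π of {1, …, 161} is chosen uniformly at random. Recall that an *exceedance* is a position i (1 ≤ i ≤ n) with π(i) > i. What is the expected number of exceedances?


Write X = Σ_{i=1}^{161} X_i, where X_i = 1_{π(i) > i}.
For each fixed i, π(i) is uniform over {1, …, 161} (marginal of a uniform permutation), so P[π(i) > i] = (n − i)/n. Summing: Σ_{i=1}^{161} (n − i)/n = (0 + 1 + … + 160)/161 = 161(161 − 1)/(2·161) = (161 − 1)/2.
Hence E[X] = Σ_{i=1}^{161} (161 − i)/161 = 80 ≈ 80.000000.

E[X] = 80 = 80.000000.


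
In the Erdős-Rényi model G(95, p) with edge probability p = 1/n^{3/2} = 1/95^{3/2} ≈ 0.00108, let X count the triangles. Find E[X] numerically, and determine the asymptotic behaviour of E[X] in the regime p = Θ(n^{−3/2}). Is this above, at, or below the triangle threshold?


Number of potential triangles: C(95, 3) = 138415.
Each occurs with probability p³ ≈ (0.00108)³ ≈ 1.25963e-09.
By linearity: E[X] = C(95, 3)·p³ ≈ 138415 · 1.25963e-09 ≈ 0.000.
Since α = 3/2 > 1, p = c/n^{3/2} = o(1/n) is below the triangle threshold p ~ 1/n. Asymptotically E[X] ~ (c³/6)·n^{3(1−α)} = (1³/6)·n^{-1.5} → 0, so by Markov's inequality G has no triangles w.h.p.

E[X] ≈ 0.000; in regime p = Θ(1/n^{3/2}) E[X] tends to 0 (below the triangle threshold p ~ 1/n).


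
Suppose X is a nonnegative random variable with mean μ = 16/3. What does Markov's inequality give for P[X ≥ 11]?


μ = E[X] = 16/3, a = 11.
Markov: P[X ≥ 11] ≤ μ/a = (16/3)/11 = 16/33.
Numerically: ≈ 0.4848.
(Since a = 11 > μ = 5.3333, the bound 16/33 is < 1 and informative.)

P[X ≥ 11] ≤ 16/33 ≈ 0.4848.


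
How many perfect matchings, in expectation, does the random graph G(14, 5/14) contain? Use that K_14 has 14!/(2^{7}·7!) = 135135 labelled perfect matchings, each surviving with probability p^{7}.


K_14 has 14!/(2^{7}·7!) = 135135 labelled perfect matchings.
For each such perfect matching H, let X_H = 1 if all 7 edges of H are present in G. Then P[X_H = 1] = p^{7} = (5/14)^{7} = 78125/105413504.
By linearity: E[X] = Σ_H E[X_H] = 135135 · p^{7} = 135135 · 78125/105413504 = 1508203125/15059072.
Numerically: E[X] ≈ 100.2.

E[X] = 135135 · (5/14)^{7} = 1508203125/15059072 ≈ 100.2.


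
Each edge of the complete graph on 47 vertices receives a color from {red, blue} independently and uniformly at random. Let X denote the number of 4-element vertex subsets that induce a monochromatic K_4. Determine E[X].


Let X = Σ_S X_S over the C(47, 4) = 178365 subsets S of size 4, where X_S = 1 if the K_4 on S is monochromatic.
For a fixed S, the K_4 on S has C(4, 2) = 6 edges. P[all 6 edges red] = (1/2)^6, and likewise for blue, so P[monochromatic] = 2·(1/2)^6 = 2^{1 − 6} = 1/32.
By linearity: E[X] = C(47, 4) · 2^{1 − 6} = 178365 · 1/32 = 178365/32.
Numerically: E[X] ≈ 5573.9062.

E[X] = C(47,4)·2^(1−C(4,2)) = 178365/32 ≈ 5573.9062.


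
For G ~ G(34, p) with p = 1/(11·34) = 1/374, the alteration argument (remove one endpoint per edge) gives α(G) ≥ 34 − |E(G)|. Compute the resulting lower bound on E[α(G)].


E[|E(G)|] = C(34, 2)·p = 561 · (1/374) = 3/2.
E[α(G)] ≥ n − E[|E(G)|] = 34 − 3/2 = 65/2.
Numerically: ≈ 32.5000.
(This is only a lower bound; the true E[α(G)] may be larger.)

E[α(G)] ≥ 65/2 ≈ 32.5000.


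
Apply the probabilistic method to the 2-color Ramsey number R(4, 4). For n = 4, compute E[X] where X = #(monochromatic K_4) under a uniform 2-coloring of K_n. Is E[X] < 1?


E[X] = C(4, 4) · 2^{1 − 6} = 1 · 2^{−5} = 1/32.
As a reduced fraction: E[X] = 1/32 ≈ 0.031250.
Is E[X] < 1? YES.
Since E[X] < 1, there exists a 2-coloring of K_{4} with no monochromatic K_4; hence R(4, 4) > 4.

E[X] = 1/32 ≈ 0.031250; E[X] < 1, so R(4, 4) > 4.


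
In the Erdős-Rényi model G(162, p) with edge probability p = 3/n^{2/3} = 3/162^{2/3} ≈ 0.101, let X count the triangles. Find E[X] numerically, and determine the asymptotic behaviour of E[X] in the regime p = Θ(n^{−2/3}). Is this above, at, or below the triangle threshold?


Number of potential triangles: C(162, 3) = 695520.
Each occurs with probability p³ ≈ (0.101)³ ≈ 1.028807e-03.
By linearity: E[X] = C(162, 3)·p³ ≈ 695520 · 1.028807e-03 ≈ 715.5556.
Since α = 2/3 < 1, p = c/n^{2/3} ≫ 1/n is above the triangle threshold p ~ 1/n. Asymptotically E[X] ~ (c³/6)·n^{3(1−α)} = (3³/6)·n^{1} → ∞; triangles are abundant w.h.p.

E[X] ≈ 715.5556; in regime p = Θ(1/n^{2/3}) E[X] diverges (above the triangle threshold p ~ 1/n).


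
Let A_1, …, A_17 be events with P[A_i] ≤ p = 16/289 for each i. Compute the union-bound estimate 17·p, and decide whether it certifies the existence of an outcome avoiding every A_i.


Union bound: P[∪_{i=1}^{17} A_i] ≤ Σ_i P[A_i] ≤ 17·p = 17·(16/289) = 16/17.
Numerically: 16/17 ≈ 0.9411765.
Is 16/17 < 1? YES.
Since P[∪ A_i] ≤ 16/17 < 1, the complement has P[∩ A_i^c] ≥ 1 − 16/17 = 1/17 > 0, so some outcome avoids every A_i.

17·p = 16/17 ≈ 0.9411765; existence CERTIFIED by the union bound.


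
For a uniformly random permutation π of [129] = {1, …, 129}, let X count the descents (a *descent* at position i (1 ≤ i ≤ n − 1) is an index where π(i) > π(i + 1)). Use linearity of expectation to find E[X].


Write X = Σ X_I over i = 1, …, 128, with X_I the indicator of one descent.
There are 128 indicators.
For each fixed i, the pair (π(i), π(i+1)) is a uniformly random ordered pair of distinct values from {1, …, 129}; by symmetry P[π(i) > π(i+1)] = 1/2.
By linearity: E[X] = 128 · (1/2) = (129 − 1) · (1/2) = 64 ≈ 64.0000.

E[X] = 64 = 64.0000.


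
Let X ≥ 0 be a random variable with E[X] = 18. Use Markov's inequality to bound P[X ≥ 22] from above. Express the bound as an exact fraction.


μ = E[X] = 18, a = 22.
Markov: P[X ≥ 22] ≤ μ/a = (18)/22 = 9/11.
Numerically: ≈ 0.8182.
(Since a = 22 > μ = 18.0000, the bound 9/11 is < 1 and informative.)

P[X ≥ 22] ≤ 9/11 ≈ 0.8182.


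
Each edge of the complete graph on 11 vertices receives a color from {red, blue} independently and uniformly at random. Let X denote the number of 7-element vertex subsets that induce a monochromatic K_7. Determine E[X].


Let X = Σ_S X_S over the C(11, 7) = 330 subsets S of size 7, where X_S = 1 if the K_7 on S is monochromatic.
For a fixed S, the K_7 on S has C(7, 2) = 21 edges. P[all 21 edges red] = (1/2)^21, and likewise for blue, so P[monochromatic] = 2·(1/2)^21 = 2^{1 − 21} = 1/1048576.
Summing: E[X] = C(11, 7) · 2^{1 − 21} = 330 · 1/1048576 = 165/524288.
Numerically: E[X] ≈ 0.000315.

E[X] = C(11,7)·2^(1−C(7,2)) = 165/524288 ≈ 0.000315.


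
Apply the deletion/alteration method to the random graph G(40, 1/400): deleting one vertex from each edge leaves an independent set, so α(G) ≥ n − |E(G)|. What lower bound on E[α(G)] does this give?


E[|E(G)|] = C(40, 2)·p = 780 · (1/400) = 39/20.
E[α(G)] ≥ n − E[|E(G)|] = 40 − 39/20 = 761/20.
Numerically: ≈ 38.05000.
(This is only a lower bound; the true E[α(G)] may be larger.)

E[α(G)] ≥ 761/20 ≈ 38.05000.


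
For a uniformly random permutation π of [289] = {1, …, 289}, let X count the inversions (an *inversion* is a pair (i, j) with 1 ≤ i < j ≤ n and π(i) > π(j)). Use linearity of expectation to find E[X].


Write X = Σ X_I over the C(289, 2) = 41616 pairs i < j, with X_I the indicator of one inversion.
There are 41616 indicators.
For each fixed pair i < j, the values π(i) and π(j) are two distinct elements of {1, …, 289} in uniformly random order; by symmetry P[π(i) > π(j)] = 1/2.
By linearity: E[X] = 41616 · (1/2) = C(289, 2) · (1/2) = 41616/2 = 20808 ≈ 20808.00000.

E[X] = 20808 = 20808.00000.


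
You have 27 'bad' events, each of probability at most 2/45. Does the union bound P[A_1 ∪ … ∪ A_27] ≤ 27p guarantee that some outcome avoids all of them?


Union bound: P[∪_{i=1}^{27} A_i] ≤ Σ_i P[A_i] ≤ 27·p = 27·(2/45) = 6/5.
Numerically: 6/5 ≈ 1.20000.
Is 6/5 < 1? NO.
Since the bound 6/5 is ≥ 1, the union bound is uninformative here; it does NOT by itself certify existence.

27·p = 6/5 ≈ 1.20000; existence NOT certified by the union bound.


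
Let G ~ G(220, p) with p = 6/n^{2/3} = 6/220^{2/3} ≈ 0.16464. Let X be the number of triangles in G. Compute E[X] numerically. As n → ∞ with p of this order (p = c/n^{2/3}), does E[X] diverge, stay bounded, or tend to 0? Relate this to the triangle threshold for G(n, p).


Number of potential triangles: C(220, 3) = 1750540.
Each occurs with probability p³ ≈ (0.16464)³ ≈ 4.4628099e-03.
By linearity: E[X] = C(220, 3)·p³ ≈ 1750540 · 4.4628099e-03 ≈ 7812.32727.
Since α = 2/3 < 1, p = c/n^{2/3} ≫ 1/n is above the triangle threshold p ~ 1/n. Asymptotically E[X] ~ (c³/6)·n^{3(1−α)} = (6³/6)·n^{1} → ∞; triangles are abundant w.h.p.

E[X] ≈ 7812.32727; in regime p = Θ(1/n^{2/3}) E[X] diverges (above the triangle threshold p ~ 1/n).


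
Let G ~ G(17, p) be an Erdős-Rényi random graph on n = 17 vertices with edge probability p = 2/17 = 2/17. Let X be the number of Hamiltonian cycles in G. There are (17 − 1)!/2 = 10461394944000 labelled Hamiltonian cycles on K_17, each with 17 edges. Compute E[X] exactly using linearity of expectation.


K_17 has (17 − 1)!/2 = 10461394944000 labelled Hamiltonian cycles.
For each such Hamiltonian cycle H, let X_H = 1 if all 17 edges of H are present in G. Then P[X_H = 1] = p^{17} = (2/17)^{17} = 131072/827240261886336764177.
By linearity: E[X] = Σ_H E[X_H] = 10461394944000 · p^{17} = 10461394944000 · 131072/827240261886336764177 = 1371195958099968000/827240261886336764177.
Numerically: E[X] ≈ 0.001658.

E[X] = 10461394944000 · (2/17)^{17} = 1371195958099968000/827240261886336764177 ≈ 0.001658.


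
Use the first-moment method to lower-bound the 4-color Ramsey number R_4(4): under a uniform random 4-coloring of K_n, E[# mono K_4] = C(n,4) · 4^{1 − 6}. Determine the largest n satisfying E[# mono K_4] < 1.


We need C(n, 4) · 4^{1 − 6} < 1, i.e. C(n, 4) < 4^{6 − 1} = 1024.
Check values of n near the boundary:
  n = 10: C(10, 4) = 210; 210 < 1024? YES
  n = 11: C(11, 4) = 330; 330 < 1024? YES
  n = 12: C(12, 4) = 495; 495 < 1024? YES
  n = 13: C(13, 4) = 715; 715 < 1024? YES
  n = 14: C(14, 4) = 1001; 1001 < 1024? YES
  n = 15: C(15, 4) = 1365; 1365 < 1024? NO
The largest n with C(n, 4) < 1024 is n = 14 (where E[X] = 1001/1024 ≈ 0.9775391). Hence R_4(4) > 14, i.e. R_4(4) ≥ 15.

Largest n = 14; hence R_4(4) > 14.


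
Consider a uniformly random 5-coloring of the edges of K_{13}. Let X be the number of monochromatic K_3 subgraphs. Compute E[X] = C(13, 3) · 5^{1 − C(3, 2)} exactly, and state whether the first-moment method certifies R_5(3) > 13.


E[X] = C(13, 3) · 5^{1 − 3} = 286 · 5^{−2} = 286/25.
As a reduced fraction: E[X] = 286/25 ≈ 11.4400.
Is E[X] < 1? NO.
Since E[X] ≥ 1, the first-moment bound is inconclusive at n = 13; it does NOT by itself certify R_5(3) > 13.

E[X] = 286/25 ≈ 11.4400; E[X] ≥ 1; first-moment method inconclusive here.


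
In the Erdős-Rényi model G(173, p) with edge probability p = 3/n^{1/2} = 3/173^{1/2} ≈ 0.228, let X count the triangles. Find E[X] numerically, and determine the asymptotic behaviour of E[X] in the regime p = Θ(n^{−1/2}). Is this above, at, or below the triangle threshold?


Number of potential triangles: C(173, 3) = 848046.
Each occurs with probability p³ ≈ (0.228)³ ≈ 1.18657e-02.
By linearity: E[X] = C(173, 3)·p³ ≈ 848046 · 1.18657e-02 ≈ 10062.688.
Since α = 1/2 < 1, p = c/n^{1/2} ≫ 1/n is above the triangle threshold p ~ 1/n. Asymptotically E[X] ~ (c³/6)·n^{3(1−α)} = (3³/6)·n^{1.5} → ∞; triangles are abundant w.h.p.

E[X] ≈ 10062.688; in regime p = Θ(1/n^{1/2}) E[X] diverges (above the triangle threshold p ~ 1/n).


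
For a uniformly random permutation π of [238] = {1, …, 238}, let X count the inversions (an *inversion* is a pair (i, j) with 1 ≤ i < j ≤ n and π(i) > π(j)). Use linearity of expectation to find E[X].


Write X = Σ X_I over the C(238, 2) = 28203 pairs i < j, with X_I the indicator of one inversion.
There are 28203 indicators.
For each fixed pair i < j, the values π(i) and π(j) are two distinct elements of {1, …, 238} in uniformly random order; by symmetry P[π(i) > π(j)] = 1/2.
By linearity: E[X] = 28203 · (1/2) = C(238, 2) · (1/2) = 28203/2 = 28203/2 ≈ 14101.50000.

E[X] = 28203/2 = 14101.50000.


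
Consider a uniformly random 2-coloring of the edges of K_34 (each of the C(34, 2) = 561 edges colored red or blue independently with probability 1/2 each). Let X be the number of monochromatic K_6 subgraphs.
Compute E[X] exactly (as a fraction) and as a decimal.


Let X = Σ_S X_S over the C(34, 6) = 1344904 subsets S of size 6, where X_S = 1 if the K_6 on S is monochromatic.
For a fixed S, the K_6 on S has C(6, 2) = 15 edges. P[all 15 edges red] = (1/2)^15, and likewise for blue, so P[monochromatic] = 2·(1/2)^15 = 2^{1 − 15} = 1/16384.
By linearity of expectation: E[X] = C(34, 6) · 2^{1 − 15} = 1344904 · 1/16384 = 168113/2048.
Numerically: E[X] ≈ 82.086426.

E[X] = C(34,6)·2^(1−C(6,2)) = 168113/2048 ≈ 82.086426.


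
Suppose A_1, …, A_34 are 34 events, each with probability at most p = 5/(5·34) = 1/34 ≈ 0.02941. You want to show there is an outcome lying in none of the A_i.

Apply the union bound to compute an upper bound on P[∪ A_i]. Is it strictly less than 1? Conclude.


Union bound: P[∪_{i=1}^{34} A_i] ≤ Σ_i P[A_i] ≤ 34·p = 34·(1/34) = 1.
Numerically: 1 ≈ 1.00000.
Is 1 < 1? NO.
Since the bound 1 is ≥ 1, the union bound is uninformative here; it does NOT by itself certify existence.

34·p = 1 ≈ 1.00000; existence NOT certified by the union bound.


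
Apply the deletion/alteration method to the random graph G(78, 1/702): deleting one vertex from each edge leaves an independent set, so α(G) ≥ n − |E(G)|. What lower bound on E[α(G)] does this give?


E[|E(G)|] = C(78, 2)·p = 3003 · (1/702) = 77/18.
E[α(G)] ≥ n − E[|E(G)|] = 78 − 77/18 = 1327/18.
Numerically: ≈ 73.72222.
(This is only a lower bound; the true E[α(G)] may be larger.)

E[α(G)] ≥ 1327/18 ≈ 73.72222.


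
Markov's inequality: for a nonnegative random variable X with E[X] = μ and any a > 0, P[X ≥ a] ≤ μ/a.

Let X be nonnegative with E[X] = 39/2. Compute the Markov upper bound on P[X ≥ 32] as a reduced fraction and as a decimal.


μ = E[X] = 39/2, a = 32.
Markov: P[X ≥ 32] ≤ μ/a = (39/2)/32 = 39/64.
Numerically: ≈ 0.609.
(Since a = 32 > μ = 19.500, the bound 39/64 is < 1 and informative.)

P[X ≥ 32] ≤ 39/64 ≈ 0.609.


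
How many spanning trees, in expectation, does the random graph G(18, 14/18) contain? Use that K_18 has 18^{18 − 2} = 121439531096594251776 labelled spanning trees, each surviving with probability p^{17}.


K_18 has 18^{18 − 2} = 121439531096594251776 labelled spanning trees.
For each such spanning tree H, let X_H = 1 if all 17 edges of H are present in G. Then P[X_H = 1] = p^{17} = (7/9)^{17} = 232630513987207/16677181699666569.
Summing the indicators: E[X] = Σ_H E[X_H] = 121439531096594251776 · p^{17} = 121439531096594251776 · 232630513987207/16677181699666569 = 15245673364665597952/9.
Numerically: E[X] ≈ 1.694e+18.

E[X] = 121439531096594251776 · (7/9)^{17} = 15245673364665597952/9 ≈ 1.694e+18.


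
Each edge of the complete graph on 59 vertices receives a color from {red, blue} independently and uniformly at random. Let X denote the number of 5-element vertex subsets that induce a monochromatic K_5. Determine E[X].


Let X = Σ_S X_S over the C(59, 5) = 5006386 subsets S of size 5, where X_S = 1 if the K_5 on S is monochromatic.
For a fixed S, the K_5 on S has C(5, 2) = 10 edges. P[all 10 edges red] = (1/2)^10, and likewise for blue, so P[monochromatic] = 2·(1/2)^10 = 2^{1 − 10} = 1/512.
Summing: E[X] = C(59, 5) · 2^{1 − 10} = 5006386 · 1/512 = 2503193/256.
Numerically: E[X] ≈ 9778.098.

E[X] = C(59,5)·2^(1−C(5,2)) = 2503193/256 ≈ 9778.098.


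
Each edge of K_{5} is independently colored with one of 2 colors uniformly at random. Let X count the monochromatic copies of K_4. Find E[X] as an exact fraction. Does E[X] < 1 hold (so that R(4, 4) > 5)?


E[X] = C(5, 4) · 2^{1 − 6} = 5 · 2^{−5} = 5/32.
As a reduced fraction: E[X] = 5/32 ≈ 0.156250.
Is E[X] < 1? YES.
Since E[X] < 1, there exists a 2-coloring of K_{5} with no monochromatic K_4; hence R(4, 4) > 5.

E[X] = 5/32 ≈ 0.156250; E[X] < 1, so R(4, 4) > 5.


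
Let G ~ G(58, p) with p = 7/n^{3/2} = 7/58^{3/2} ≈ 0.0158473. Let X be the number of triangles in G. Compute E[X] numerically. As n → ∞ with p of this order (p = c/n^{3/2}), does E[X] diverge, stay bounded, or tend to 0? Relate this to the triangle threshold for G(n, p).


Number of potential triangles: C(58, 3) = 30856.
Each occurs with probability p³ ≈ (0.0158473)³ ≈ 3.97986324e-06.
By linearity: E[X] = C(58, 3)·p³ ≈ 30856 · 3.97986324e-06 ≈ 0.122803.
Since α = 3/2 > 1, p = c/n^{3/2} = o(1/n) is below the triangle threshold p ~ 1/n. Asymptotically E[X] ~ (c³/6)·n^{3(1−α)} = (7³/6)·n^{-1.5} → 0, so by Markov's inequality G has no triangles w.h.p.

E[X] ≈ 0.122803; in regime p = Θ(1/n^{3/2}) E[X] tends to 0 (below the triangle threshold p ~ 1/n).


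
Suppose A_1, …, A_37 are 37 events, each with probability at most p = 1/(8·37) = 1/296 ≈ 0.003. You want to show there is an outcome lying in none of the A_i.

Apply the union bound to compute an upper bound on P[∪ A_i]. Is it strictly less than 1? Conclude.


Union bound: P[∪_{i=1}^{37} A_i] ≤ Σ_i P[A_i] ≤ 37·p = 37·(1/296) = 1/8.
Numerically: 1/8 ≈ 0.125.
Is 1/8 < 1? YES.
Since P[∪ A_i] ≤ 1/8 < 1, the complement has P[∩ A_i^c] ≥ 1 − 1/8 = 7/8 > 0, so some outcome avoids every A_i.

37·p = 1/8 ≈ 0.125; existence CERTIFIED by the union bound.


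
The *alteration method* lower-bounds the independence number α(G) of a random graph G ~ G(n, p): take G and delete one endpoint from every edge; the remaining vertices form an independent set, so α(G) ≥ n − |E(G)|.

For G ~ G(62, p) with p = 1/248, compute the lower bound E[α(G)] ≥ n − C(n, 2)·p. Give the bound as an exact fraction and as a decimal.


E[|E(G)|] = C(62, 2)·p = 1891 · (1/248) = 61/8.
E[α(G)] ≥ n − E[|E(G)|] = 62 − 61/8 = 435/8.
Numerically: ≈ 54.375000.
(This is only a lower bound; the true E[α(G)] may be larger.)

E[α(G)] ≥ 435/8 ≈ 54.375000.


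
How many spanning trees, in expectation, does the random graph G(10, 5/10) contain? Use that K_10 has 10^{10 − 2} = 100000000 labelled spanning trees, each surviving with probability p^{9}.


K_10 has 10^{10 − 2} = 100000000 labelled spanning trees.
For each such spanning tree H, let X_H = 1 if all 9 edges of H are present in G. Then P[X_H = 1] = p^{9} = (1/2)^{9} = 1/512.
By linearity: E[X] = Σ_H E[X_H] = 100000000 · p^{9} = 100000000 · 1/512 = 390625/2.
Numerically: E[X] ≈ 1.953e+05.

E[X] = 100000000 · (1/2)^{9} = 390625/2 ≈ 1.953e+05.


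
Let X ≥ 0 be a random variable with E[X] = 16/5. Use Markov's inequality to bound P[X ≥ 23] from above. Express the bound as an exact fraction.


μ = E[X] = 16/5, a = 23.
Markov: P[X ≥ 23] ≤ μ/a = (16/5)/23 = 16/115.
Numerically: ≈ 0.139.
(Since a = 23 > μ = 3.200, the bound 16/115 is < 1 and informative.)

P[X ≥ 23] ≤ 16/115 ≈ 0.139.


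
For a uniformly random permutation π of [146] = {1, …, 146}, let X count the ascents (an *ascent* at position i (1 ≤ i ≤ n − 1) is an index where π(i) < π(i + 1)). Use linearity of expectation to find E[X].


Write X = Σ X_I over i = 1, …, 145, with X_I the indicator of one ascent.
There are 145 indicators.
For each fixed i, the pair (π(i), π(i+1)) is a uniformly random ordered pair of distinct values from {1, …, 146}; by symmetry P[π(i) < π(i+1)] = 1/2.
By linearity: E[X] = 145 · (1/2) = (146 − 1) · (1/2) = 145/2 ≈ 72.5000.

E[X] = 145/2 = 72.5000.


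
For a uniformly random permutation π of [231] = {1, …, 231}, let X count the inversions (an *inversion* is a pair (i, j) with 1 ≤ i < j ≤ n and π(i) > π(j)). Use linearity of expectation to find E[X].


Write X = Σ X_I over the C(231, 2) = 26565 pairs i < j, with X_I the indicator of one inversion.
There are 26565 indicators.
For each fixed pair i < j, the values π(i) and π(j) are two distinct elements of {1, …, 231} in uniformly random order; by symmetry P[π(i) > π(j)] = 1/2.
By linearity: E[X] = 26565 · (1/2) = C(231, 2) · (1/2) = 26565/2 = 26565/2 ≈ 13282.50000.

E[X] = 26565/2 = 13282.50000.


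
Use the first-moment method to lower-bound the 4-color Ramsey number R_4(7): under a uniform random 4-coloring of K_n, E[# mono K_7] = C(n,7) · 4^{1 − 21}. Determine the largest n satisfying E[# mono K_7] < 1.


We need C(n, 7) · 4^{1 − 21} < 1, i.e. C(n, 7) < 4^{21 − 1} = 1099511627776.
Check values of n near the boundary:
  n = 175: C(175, 7) = 883208107275; 883208107275 < 1099511627776? YES
  n = 176: C(176, 7) = 919790691600; 919790691600 < 1099511627776? YES
  n = 177: C(177, 7) = 957664425960; 957664425960 < 1099511627776? YES
  n = 178: C(178, 7) = 996867063280; 996867063280 < 1099511627776? YES
  n = 179: C(179, 7) = 1037437234460; 1037437234460 < 1099511627776? YES
  n = 180: C(180, 7) = 1079414463600; 1079414463600 < 1099511627776? YES
  n = 181: C(181, 7) = 1122839183400; 1122839183400 < 1099511627776? NO
  n = 182: C(182, 7) = 1167752750736; 1167752750736 < 1099511627776? NO
The largest n with C(n, 7) < 1099511627776 is n = 180 (where E[X] = 67463403975/68719476736 ≈ 0.981722). Hence R_4(7) > 180, i.e. R_4(7) ≥ 181.

Largest n = 180; hence R_4(7) > 180.


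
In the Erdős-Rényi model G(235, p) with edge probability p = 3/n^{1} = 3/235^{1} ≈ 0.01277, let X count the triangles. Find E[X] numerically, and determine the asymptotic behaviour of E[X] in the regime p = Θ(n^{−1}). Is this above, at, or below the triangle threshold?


Number of potential triangles: C(235, 3) = 2135445.
Each occurs with probability p³ ≈ (0.01277)³ ≈ 2.080464e-06.
By linearity: E[X] = C(235, 3)·p³ ≈ 2135445 · 2.080464e-06 ≈ 4.4427.
Here α = 1, so p = 3/n is exactly at the triangle threshold p ~ 1/n. Asymptotically E[X] → c³/6 = 3³/6 = 9/2 ≈ 4.5000, a bounded constant. In this regime the triangle count is asymptotically Poisson(c³/6).

E[X] ≈ 4.4427; in regime p = Θ(1/n^{1}) E[X] stays bounded (at the triangle threshold p ~ 1/n).


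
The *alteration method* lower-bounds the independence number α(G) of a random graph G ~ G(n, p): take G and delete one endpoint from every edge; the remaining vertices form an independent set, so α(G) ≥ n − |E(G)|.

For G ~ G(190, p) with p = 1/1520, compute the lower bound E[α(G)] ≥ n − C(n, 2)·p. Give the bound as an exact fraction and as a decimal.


E[|E(G)|] = C(190, 2)·p = 17955 · (1/1520) = 189/16.
E[α(G)] ≥ n − E[|E(G)|] = 190 − 189/16 = 2851/16.
Numerically: ≈ 178.187500.
(This is only a lower bound; the true E[α(G)] may be larger.)

E[α(G)] ≥ 2851/16 ≈ 178.187500.


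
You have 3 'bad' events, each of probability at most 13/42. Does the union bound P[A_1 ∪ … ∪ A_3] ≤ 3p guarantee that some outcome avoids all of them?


Union bound: P[∪_{i=1}^{3} A_i] ≤ Σ_i P[A_i] ≤ 3·p = 3·(13/42) = 13/14.
Numerically: 13/14 ≈ 0.929.
Is 13/14 < 1? YES.
Since P[∪ A_i] ≤ 13/14 < 1, the complement has P[∩ A_i^c] ≥ 1 − 13/14 = 1/14 > 0, so some outcome avoids every A_i.

3·p = 13/14 ≈ 0.929; existence CERTIFIED by the union bound.


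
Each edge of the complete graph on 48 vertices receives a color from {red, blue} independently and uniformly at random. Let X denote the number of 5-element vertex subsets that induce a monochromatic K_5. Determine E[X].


Let X = Σ_S X_S over the C(48, 5) = 1712304 subsets S of size 5, where X_S = 1 if the K_5 on S is monochromatic.
For a fixed S, the K_5 on S has C(5, 2) = 10 edges. P[all 10 edges red] = (1/2)^10, and likewise for blue, so P[monochromatic] = 2·(1/2)^10 = 2^{1 − 10} = 1/512.
By linearity: E[X] = C(48, 5) · 2^{1 − 10} = 1712304 · 1/512 = 107019/32.
Numerically: E[X] ≈ 3344.343750.

E[X] = C(48,5)·2^(1−C(5,2)) = 107019/32 ≈ 3344.343750.


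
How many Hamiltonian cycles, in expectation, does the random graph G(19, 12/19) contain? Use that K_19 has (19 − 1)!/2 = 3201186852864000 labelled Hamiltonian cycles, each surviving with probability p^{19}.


K_19 has (19 − 1)!/2 = 3201186852864000 labelled Hamiltonian cycles.
For each such Hamiltonian cycle H, let X_H = 1 if all 19 edges of H are present in G. Then P[X_H = 1] = p^{19} = (12/19)^{19} = 319479999370622926848/1978419655660313589123979.
By linearity of expectation: E[X] = Σ_H E[X_H] = 3201186852864000 · p^{19} = 3201186852864000 · 319479999370622926848/1978419655660313589123979 = 1022715173738237107931793611292672000/1978419655660313589123979.
Numerically: E[X] ≈ 5.16935e+11.

E[X] = 3201186852864000 · (12/19)^{19} = 1022715173738237107931793611292672000/1978419655660313589123979 ≈ 5.16935e+11.


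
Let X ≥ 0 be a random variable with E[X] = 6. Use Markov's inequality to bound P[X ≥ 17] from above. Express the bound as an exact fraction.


μ = E[X] = 6, a = 17.
Markov: P[X ≥ 17] ≤ μ/a = (6)/17 = 6/17.
Numerically: ≈ 0.353.
(Since a = 17 > μ = 6.000, the bound 6/17 is < 1 and informative.)

P[X ≥ 17] ≤ 6/17 ≈ 0.353.


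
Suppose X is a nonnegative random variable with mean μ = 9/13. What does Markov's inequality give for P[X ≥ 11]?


μ = E[X] = 9/13, a = 11.
Markov: P[X ≥ 11] ≤ μ/a = (9/13)/11 = 9/143.
Numerically: ≈ 0.062937.
(Since a = 11 > μ = 0.692308, the bound 9/143 is < 1 and informative.)

P[X ≥ 11] ≤ 9/143 ≈ 0.062937.


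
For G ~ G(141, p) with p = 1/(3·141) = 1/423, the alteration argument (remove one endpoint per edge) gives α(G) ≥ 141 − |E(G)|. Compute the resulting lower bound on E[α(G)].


E[|E(G)|] = C(141, 2)·p = 9870 · (1/423) = 70/3.
E[α(G)] ≥ n − E[|E(G)|] = 141 − 70/3 = 353/3.
Numerically: ≈ 117.66667.
(This is only a lower bound; the true E[α(G)] may be larger.)

E[α(G)] ≥ 353/3 ≈ 117.66667.


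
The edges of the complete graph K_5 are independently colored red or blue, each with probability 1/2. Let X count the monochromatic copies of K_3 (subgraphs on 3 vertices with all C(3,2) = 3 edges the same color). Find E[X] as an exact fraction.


Let X = Σ_S X_S over the C(5, 3) = 10 subsets S of size 3, where X_S = 1 if the K_3 on S is monochromatic.
For a fixed S, the K_3 on S has C(3, 2) = 3 edges. P[all 3 edges red] = (1/2)^3, and likewise for blue, so P[monochromatic] = 2·(1/2)^3 = 2^{1 − 3} = 1/4.
Summing: E[X] = C(5, 3) · 2^{1 − 3} = 10 · 1/4 = 5/2.
Numerically: E[X] ≈ 2.5000.

E[X] = C(5,3)·2^(1−C(3,2)) = 5/2 ≈ 2.5000.


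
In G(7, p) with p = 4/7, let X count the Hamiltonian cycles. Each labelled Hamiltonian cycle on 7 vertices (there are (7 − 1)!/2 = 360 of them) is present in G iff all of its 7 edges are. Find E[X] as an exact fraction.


K_7 has (7 − 1)!/2 = 360 labelled Hamiltonian cycles.
For each such Hamiltonian cycle H, let X_H = 1 if all 7 edges of H are present in G. Then P[X_H = 1] = p^{7} = (4/7)^{7} = 16384/823543.
Summing the indicators: E[X] = Σ_H E[X_H] = 360 · p^{7} = 360 · 16384/823543 = 5898240/823543.
Numerically: E[X] ≈ 7.16203.

E[X] = 360 · (4/7)^{7} = 5898240/823543 ≈ 7.16203.


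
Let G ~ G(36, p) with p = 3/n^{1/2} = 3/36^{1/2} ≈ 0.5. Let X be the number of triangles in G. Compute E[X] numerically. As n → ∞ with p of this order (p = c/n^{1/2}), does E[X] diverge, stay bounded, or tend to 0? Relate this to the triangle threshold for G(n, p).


Number of potential triangles: C(36, 3) = 7140.
Each occurs with probability p³ ≈ (0.5)³ ≈ 1.25000000e-01.
By linearity: E[X] = C(36, 3)·p³ ≈ 7140 · 1.25000000e-01 ≈ 892.500000.
Since α = 1/2 < 1, p = c/n^{1/2} ≫ 1/n is above the triangle threshold p ~ 1/n. Asymptotically E[X] ~ (c³/6)·n^{3(1−α)} = (3³/6)·n^{1.5} → ∞; triangles are abundant w.h.p.

E[X] ≈ 892.500000; in regime p = Θ(1/n^{1/2}) E[X] diverges (above the triangle threshold p ~ 1/n).


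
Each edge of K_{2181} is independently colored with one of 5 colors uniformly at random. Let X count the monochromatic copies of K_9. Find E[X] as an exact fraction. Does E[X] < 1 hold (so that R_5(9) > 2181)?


E[X] = C(2181, 9) · 5^{1 − 36} = 3026635205263909847920400 · 5^{−35} = 3026635205263909847920400/2910383045673370361328125.
As a reduced fraction: E[X] = 121065408210556393916816/116415321826934814453125 ≈ 1.0399439.
Is E[X] < 1? NO.
Since E[X] ≥ 1, the first-moment bound is inconclusive at n = 2181; it does NOT by itself certify R_5(9) > 2181.

E[X] = 121065408210556393916816/116415321826934814453125 ≈ 1.0399439; E[X] ≥ 1; first-moment method inconclusive here.


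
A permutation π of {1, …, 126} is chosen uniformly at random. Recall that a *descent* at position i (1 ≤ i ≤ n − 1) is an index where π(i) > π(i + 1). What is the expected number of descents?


Write X = Σ X_I over i = 1, …, 125, with X_I the indicator of one descent.
There are 125 indicators.
For each fixed i, the pair (π(i), π(i+1)) is a uniformly random ordered pair of distinct values from {1, …, 126}; by symmetry P[π(i) > π(i+1)] = 1/2.
By linearity: E[X] = 125 · (1/2) = (126 − 1) · (1/2) = 125/2 ≈ 62.500000.

E[X] = 125/2 = 62.500000.


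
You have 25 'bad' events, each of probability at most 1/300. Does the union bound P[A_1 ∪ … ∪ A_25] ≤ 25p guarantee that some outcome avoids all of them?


Union bound: P[∪_{i=1}^{25} A_i] ≤ Σ_i P[A_i] ≤ 25·p = 25·(1/300) = 1/12.
Numerically: 1/12 ≈ 0.083.
Is 1/12 < 1? YES.
Since P[∪ A_i] ≤ 1/12 < 1, the complement has P[∩ A_i^c] ≥ 1 − 1/12 = 11/12 > 0, so some outcome avoids every A_i.

25·p = 1/12 ≈ 0.083; existence CERTIFIED by the union bound.


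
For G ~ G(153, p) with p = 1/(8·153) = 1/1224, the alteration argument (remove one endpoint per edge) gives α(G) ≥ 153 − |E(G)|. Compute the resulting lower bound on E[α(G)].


E[|E(G)|] = C(153, 2)·p = 11628 · (1/1224) = 19/2.
E[α(G)] ≥ n − E[|E(G)|] = 153 − 19/2 = 287/2.
Numerically: ≈ 143.50000.
(This is only a lower bound; the true E[α(G)] may be larger.)

E[α(G)] ≥ 287/2 ≈ 143.50000.


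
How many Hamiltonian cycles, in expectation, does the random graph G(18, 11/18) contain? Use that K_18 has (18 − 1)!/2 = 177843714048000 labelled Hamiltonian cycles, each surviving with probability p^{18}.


K_18 has (18 − 1)!/2 = 177843714048000 labelled Hamiltonian cycles.
For each such Hamiltonian cycle H, let X_H = 1 if all 18 edges of H are present in G. Then P[X_H = 1] = p^{18} = (11/18)^{18} = 5559917313492231481/39346408075296537575424.
By linearity of expectation: E[X] = Σ_H E[X_H] = 177843714048000 · p^{18} = 177843714048000 · 5559917313492231481/39346408075296537575424 = 82786473808235140223154875/3294258113514384.
Numerically: E[X] ≈ 2.51305e+10.

E[X] = 177843714048000 · (11/18)^{18} = 82786473808235140223154875/3294258113514384 ≈ 2.51305e+10.


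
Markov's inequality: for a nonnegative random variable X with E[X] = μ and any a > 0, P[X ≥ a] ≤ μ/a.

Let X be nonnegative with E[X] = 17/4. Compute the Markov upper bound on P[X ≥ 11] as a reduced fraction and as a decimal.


μ = E[X] = 17/4, a = 11.
Markov: P[X ≥ 11] ≤ μ/a = (17/4)/11 = 17/44.
Numerically: ≈ 0.386364.
(Since a = 11 > μ = 4.250000, the bound 17/44 is < 1 and informative.)

P[X ≥ 11] ≤ 17/44 ≈ 0.386364.


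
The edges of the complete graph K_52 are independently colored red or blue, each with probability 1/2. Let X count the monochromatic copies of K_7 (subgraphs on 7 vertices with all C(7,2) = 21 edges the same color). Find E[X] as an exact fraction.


Let X = Σ_S X_S over the C(52, 7) = 133784560 subsets S of size 7, where X_S = 1 if the K_7 on S is monochromatic.
For a fixed S, the K_7 on S has C(7, 2) = 21 edges. P[all 21 edges red] = (1/2)^21, and likewise for blue, so P[monochromatic] = 2·(1/2)^21 = 2^{1 − 21} = 1/1048576.
By linearity: E[X] = C(52, 7) · 2^{1 − 21} = 133784560 · 1/1048576 = 8361535/65536.
Numerically: E[X] ≈ 127.58690.

E[X] = C(52,7)·2^(1−C(7,2)) = 8361535/65536 ≈ 127.58690.


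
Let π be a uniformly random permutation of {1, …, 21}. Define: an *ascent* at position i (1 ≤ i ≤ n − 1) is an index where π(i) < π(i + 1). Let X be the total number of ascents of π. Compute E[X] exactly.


Write X = Σ X_I over i = 1, …, 20, with X_I the indicator of one ascent.
There are 20 indicators.
For each fixed i, the pair (π(i), π(i+1)) is a uniformly random ordered pair of distinct values from {1, …, 21}; by symmetry P[π(i) < π(i+1)] = 1/2.
By linearity: E[X] = 20 · (1/2) = (21 − 1) · (1/2) = 10 ≈ 10.000000.

E[X] = 10 = 10.000000.


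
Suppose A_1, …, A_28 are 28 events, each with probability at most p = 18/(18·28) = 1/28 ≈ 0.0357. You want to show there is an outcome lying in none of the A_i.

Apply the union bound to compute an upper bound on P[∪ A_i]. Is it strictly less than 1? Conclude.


Union bound: P[∪_{i=1}^{28} A_i] ≤ Σ_i P[A_i] ≤ 28·p = 28·(1/28) = 1.
Numerically: 1 ≈ 1.0000.
Is 1 < 1? NO.
Since the bound 1 is ≥ 1, the union bound is uninformative here; it does NOT by itself certify existence.

28·p = 1 ≈ 1.0000; existence NOT certified by the union bound.


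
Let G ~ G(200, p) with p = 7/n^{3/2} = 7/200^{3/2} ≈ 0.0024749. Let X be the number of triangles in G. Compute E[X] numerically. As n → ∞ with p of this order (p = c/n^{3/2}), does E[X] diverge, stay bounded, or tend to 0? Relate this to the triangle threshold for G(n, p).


Number of potential triangles: C(200, 3) = 1313400.
Each occurs with probability p³ ≈ (0.0024749)³ ≈ 1.5158602e-08.
By linearity: E[X] = C(200, 3)·p³ ≈ 1313400 · 1.5158602e-08 ≈ 0.01991.
Since α = 3/2 > 1, p = c/n^{3/2} = o(1/n) is below the triangle threshold p ~ 1/n. Asymptotically E[X] ~ (c³/6)·n^{3(1−α)} = (7³/6)·n^{-1.5} → 0, so by Markov's inequality G has no triangles w.h.p.

E[X] ≈ 0.01991; in regime p = Θ(1/n^{3/2}) E[X] tends to 0 (below the triangle threshold p ~ 1/n).


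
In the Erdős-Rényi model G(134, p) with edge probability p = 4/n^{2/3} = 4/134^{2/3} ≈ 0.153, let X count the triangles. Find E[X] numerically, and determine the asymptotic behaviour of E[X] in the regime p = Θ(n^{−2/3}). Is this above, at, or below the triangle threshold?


Number of potential triangles: C(134, 3) = 392084.
Each occurs with probability p³ ≈ (0.153)³ ≈ 3.56427e-03.
By linearity: E[X] = C(134, 3)·p³ ≈ 392084 · 3.56427e-03 ≈ 1397.493.
Since α = 2/3 < 1, p = c/n^{2/3} ≫ 1/n is above the triangle threshold p ~ 1/n. Asymptotically E[X] ~ (c³/6)·n^{3(1−α)} = (4³/6)·n^{1} → ∞; triangles are abundant w.h.p.

E[X] ≈ 1397.493; in regime p = Θ(1/n^{2/3}) E[X] diverges (above the triangle threshold p ~ 1/n).


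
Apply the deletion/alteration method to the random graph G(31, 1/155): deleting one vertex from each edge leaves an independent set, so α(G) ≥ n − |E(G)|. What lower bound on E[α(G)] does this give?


E[|E(G)|] = C(31, 2)·p = 465 · (1/155) = 3.
E[α(G)] ≥ n − E[|E(G)|] = 31 − 3 = 28.
Numerically: ≈ 28.000000.
(This is only a lower bound; the true E[α(G)] may be larger.)

E[α(G)] ≥ 28 ≈ 28.000000.


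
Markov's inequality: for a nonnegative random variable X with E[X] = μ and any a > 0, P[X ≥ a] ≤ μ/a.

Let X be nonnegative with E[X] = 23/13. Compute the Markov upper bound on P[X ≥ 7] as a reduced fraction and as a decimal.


μ = E[X] = 23/13, a = 7.
Markov: P[X ≥ 7] ≤ μ/a = (23/13)/7 = 23/91.
Numerically: ≈ 0.252747.
(Since a = 7 > μ = 1.769231, the bound 23/91 is < 1 and informative.)

P[X ≥ 7] ≤ 23/91 ≈ 0.252747.


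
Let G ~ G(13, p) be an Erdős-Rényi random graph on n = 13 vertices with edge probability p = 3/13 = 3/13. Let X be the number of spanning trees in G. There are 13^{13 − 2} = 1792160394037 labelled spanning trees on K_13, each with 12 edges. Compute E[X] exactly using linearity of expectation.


K_13 has 13^{13 − 2} = 1792160394037 labelled spanning trees.
For each such spanning tree H, let X_H = 1 if all 12 edges of H are present in G. Then P[X_H = 1] = p^{12} = (3/13)^{12} = 531441/23298085122481.
By linearity of expectation: E[X] = Σ_H E[X_H] = 1792160394037 · p^{12} = 1792160394037 · 531441/23298085122481 = 531441/13.
Numerically: E[X] ≈ 4.09e+04.

E[X] = 1792160394037 · (3/13)^{12} = 531441/13 ≈ 4.09e+04.
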